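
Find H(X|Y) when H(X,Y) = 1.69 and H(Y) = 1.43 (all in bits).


H(X|Y) = H(X,Y) - H(Y) = 1.69 - 1.43 = 0.26

0.26 bits


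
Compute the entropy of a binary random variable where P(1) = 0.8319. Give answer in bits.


H = -p*log2(p) - (1-p)*log2(1-p). -0.8319*log2(0.8319) = 0.220884; -0.1681*log2(0.1681) = 0.432455. H = 0.220884 + 0.432455 = 0.6533

0.6533 bits


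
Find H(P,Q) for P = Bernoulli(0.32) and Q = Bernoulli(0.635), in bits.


H(P,Q) = -p*log2(q) - (1-p)*log2(1-q). -0.32*log2(0.635) = 0.209655; -0.68*log2(0.365) = 0.988742. H(P,Q) = 0.209655 + 0.988742 = 1.1984

1.1984 bits


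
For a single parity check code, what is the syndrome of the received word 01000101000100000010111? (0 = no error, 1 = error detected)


Syndrome = XOR of all bits = 0 XOR 1 XOR 0 XOR 0 XOR 0 XOR 1 XOR 0 XOR 1 XOR 0 XOR 0 XOR 0 XOR 1 XOR 0 XOR 0 XOR 0 XOR 0 XOR 0 XOR 0 XOR 1 XOR 0 XOR 1 XOR 1 XOR 1 = 0

0


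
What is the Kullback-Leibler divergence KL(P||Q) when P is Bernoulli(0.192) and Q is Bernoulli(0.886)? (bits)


KL = p*log2(p/q) + (1-p)*log2((1-p)/(1-q)) = 0.192*log2(0.192/0.886) + 0.808*log2(0.808/0.114) = 1.8593

1.8593 bits


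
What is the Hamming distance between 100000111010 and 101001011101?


Count differing positions: . . ^ . . ^ ^ . . ^ ^ ^ = 6 differences

6


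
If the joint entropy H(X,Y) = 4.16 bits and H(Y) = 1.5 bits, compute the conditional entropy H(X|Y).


H(X|Y) = H(X,Y) - H(Y) = 4.16 - 1.5 = 2.66

2.66 bits


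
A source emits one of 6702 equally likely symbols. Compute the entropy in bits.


H = log2(n) = log2(6702) = 12.7104

12.7104 bits


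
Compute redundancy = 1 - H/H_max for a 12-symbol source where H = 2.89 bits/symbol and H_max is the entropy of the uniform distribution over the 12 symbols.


H_max = log2(K) = log2(12) = 3.585 bits/symbol. Redundancy = 1 - H/H_max = 1 - 2.89/3.585 = 1 - 0.8061 = 0.1939

0.1939


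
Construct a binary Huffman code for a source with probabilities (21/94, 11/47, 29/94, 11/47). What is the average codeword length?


Huffman construction (repeatedly merge the two least-probable nodes; each merge adds 1 bit to every symbol beneath it): 21/94 + 11/47 = 43/94; 11/47 + 29/94 = 51/94; 43/94 + 51/94 = 1. Resulting codeword lengths (in the order the probabilities were given): (2, 2, 2, 2). L_avg = sum(p_i * l_i) = 21/94*2 + 11/47*2 + 29/94*2 + 11/47*2 = 2

2.0 bits


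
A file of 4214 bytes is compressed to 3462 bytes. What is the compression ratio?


Ratio = original / compressed = 4214 / 3462 = 1.2172

1.2172


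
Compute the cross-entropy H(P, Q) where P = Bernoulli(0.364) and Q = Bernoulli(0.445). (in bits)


H(P,Q) = -p*log2(q) - (1-p)*log2(1-q). -0.364*log2(0.445) = 0.425197; -0.636*log2(0.555) = 0.540244. H(P,Q) = 0.425197 + 0.540244 = 0.9654

0.9654 bits


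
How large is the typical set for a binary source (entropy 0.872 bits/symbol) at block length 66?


log2|A_typical| = nH = 66 * 0.872 = 57.552, so |A_typical| ~ 2^57.552 = 2.113e+17

2.113e+17


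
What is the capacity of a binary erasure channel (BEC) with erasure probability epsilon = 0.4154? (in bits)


C = 1 - epsilon = 1 - 0.4154 = 0.5846

0.5846 bits


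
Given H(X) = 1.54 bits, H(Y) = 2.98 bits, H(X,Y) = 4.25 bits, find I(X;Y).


I(X;Y) = H(X) + H(Y) - H(X,Y) = 1.54 + 2.98 - 4.25 = 0.27

0.27 bits


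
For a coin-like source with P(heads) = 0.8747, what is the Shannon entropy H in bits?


H = -p*log2(p) - (1-p)*log2(1-p). -0.8747*log2(0.8747) = 0.168939; -0.1253*log2(0.1253) = 0.375467. H = 0.168939 + 0.375467 = 0.5444

0.5444 bits


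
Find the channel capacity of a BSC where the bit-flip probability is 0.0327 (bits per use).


H(p) = -p*log2(p) - (1-p)*log2(1-p) = -0.0327*log2(0.0327) - 0.9673*log2(0.9673) = 0.161360 + 0.046396 = 0.2078. C = 1 - H(p) = 1 - 0.2078 = 0.7922

0.7922 bits


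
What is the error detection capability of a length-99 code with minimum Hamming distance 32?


Detection capability = d_min - 1 = 32 - 1 = 31

31 errors


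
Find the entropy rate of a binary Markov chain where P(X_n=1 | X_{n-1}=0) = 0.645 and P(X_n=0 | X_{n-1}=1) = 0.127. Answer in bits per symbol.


Stationary distribution: pi_0 = p10/(p01+p10) = 0.1645, pi_1 = 0.8355. Entropy rate H' = pi_0*H(p01) + pi_1*H(p10) = 0.1645*0.9385 + 0.8355*0.5492 = 0.6132

0.6132 bits/symbol


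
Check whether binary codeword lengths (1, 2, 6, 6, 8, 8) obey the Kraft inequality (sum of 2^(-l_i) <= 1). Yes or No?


Kraft sum = sum(2^(-l_i)) = 0.7891, need <= 1. Result: satisfied (a binary prefix-free code with these lengths exists)

Yes


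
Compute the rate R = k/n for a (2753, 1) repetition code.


Rate = k/n = 1/2753

1/2753


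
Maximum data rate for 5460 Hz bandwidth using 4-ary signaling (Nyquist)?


Rate = 2 * B * log2(M) = 2 * 5460 * 2.0 = 21840.0

21840.0 bps


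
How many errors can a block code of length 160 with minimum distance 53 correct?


Correction capability = floor((d-1)/2) = floor((53-1)/2) = 26

26 errors


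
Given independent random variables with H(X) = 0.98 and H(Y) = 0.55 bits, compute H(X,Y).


For independent variables, H(X,Y) = H(X) + H(Y) = 0.98 + 0.55 = 1.53

1.53 bits


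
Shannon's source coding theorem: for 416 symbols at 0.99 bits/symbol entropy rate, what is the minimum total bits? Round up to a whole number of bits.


Minimum bits >= n * H = 416 * 0.99 = 411.84, rounded up to a whole number of bits = 412

412 bits


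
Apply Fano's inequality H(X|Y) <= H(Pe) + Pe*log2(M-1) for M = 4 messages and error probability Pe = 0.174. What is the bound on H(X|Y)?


H(Pe) = -Pe*log2(Pe) - (1-Pe)*log2(1-Pe) = -0.174*log2(0.174) - 0.826*log2(0.826) = 0.438974 + 0.227799 = 0.6668. Pe*log2(M-1) = 0.174*log2(3) = 0.275783. Bound = H(Pe) + Pe*log2(M-1) = 0.438974 + 0.227799 + 0.275783 = 0.9426

0.9426 bits


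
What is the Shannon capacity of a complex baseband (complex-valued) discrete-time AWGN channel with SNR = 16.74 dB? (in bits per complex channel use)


SNR_linear = 10^(16.74/10) = 47.2063; C = log2(1 + SNR_linear) = log2(1 + 47.2063) = 5.5911

5.5911 bits/channel use


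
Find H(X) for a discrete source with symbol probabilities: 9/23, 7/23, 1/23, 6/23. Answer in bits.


H = -sum(p_i * log2(p_i)). Terms: -(9/23)*log2(9/23) = 0.529684; -(7/23)*log2(7/23) = 0.522324; -(1/23)*log2(1/23) = 0.196677; -(6/23)*log2(6/23) = 0.505722. H = 0.529684 + 0.522324 + 0.196677 + 0.505722 = 1.7544

1.7544 bits


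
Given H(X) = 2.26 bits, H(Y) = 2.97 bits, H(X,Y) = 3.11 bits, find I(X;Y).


I(X;Y) = H(X) + H(Y) - H(X,Y) = 2.26 + 2.97 - 3.11 = 2.12

2.12 bits


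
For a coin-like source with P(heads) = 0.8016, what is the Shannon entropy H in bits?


H = -p*log2(p) - (1-p)*log2(1-p). -0.8016*log2(0.8016) = 0.255747; -0.1984*log2(0.1984) = 0.462970. H = 0.255747 + 0.462970 = 0.7187

0.7187 bits


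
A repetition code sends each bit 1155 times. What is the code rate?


Rate = k/n = 1/1155

1/1155


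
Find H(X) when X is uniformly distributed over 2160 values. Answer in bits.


H = log2(n) = log2(2160) = 11.0768

11.0768 bits


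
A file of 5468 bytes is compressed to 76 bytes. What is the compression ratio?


Ratio = original / compressed = 5468 / 76 = 71.9474

71.9474


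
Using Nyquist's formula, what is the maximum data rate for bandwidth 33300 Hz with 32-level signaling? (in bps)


Rate = 2 * B * log2(M) = 2 * 33300 * 5.0 = 333000.0

333000.0 bps


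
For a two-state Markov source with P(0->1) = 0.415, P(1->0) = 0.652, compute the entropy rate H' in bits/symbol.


Stationary distribution: pi_0 = p10/(p01+p10) = 0.6111, pi_1 = 0.3889. Entropy rate H' = pi_0*H(p01) + pi_1*H(p10) = 0.6111*0.9791 + 0.3889*0.9323 = 0.9609

0.9609 bits/symbol


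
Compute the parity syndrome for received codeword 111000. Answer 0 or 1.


Syndrome = XOR of all bits = 1 XOR 1 XOR 1 XOR 0 XOR 0 XOR 0 = 1

1


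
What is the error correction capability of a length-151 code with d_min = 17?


Correction capability = floor((d-1)/2) = floor((17-1)/2) = 8

8 errors


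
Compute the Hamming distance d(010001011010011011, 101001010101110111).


Count differing positions: ^ ^ ^ . . . . . ^ ^ ^ ^ ^ . ^ ^ . . = 10 differences

10


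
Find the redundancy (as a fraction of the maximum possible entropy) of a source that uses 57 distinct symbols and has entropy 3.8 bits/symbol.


H_max = log2(K) = log2(57) = 5.8329 bits/symbol. Redundancy = 1 - H/H_max = 1 - 3.8/5.8329 = 1 - 0.6515 = 0.3485

0.3485


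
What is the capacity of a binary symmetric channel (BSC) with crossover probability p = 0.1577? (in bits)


H(p) = -p*log2(p) - (1-p)*log2(1-p) = -0.1577*log2(0.1577) - 0.8423*log2(0.8423) = 0.420230 + 0.208548 = 0.6288. C = 1 - H(p) = 1 - 0.6288 = 0.3712

0.3712 bits


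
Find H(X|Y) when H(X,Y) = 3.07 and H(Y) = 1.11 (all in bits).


H(X|Y) = H(X,Y) - H(Y) = 3.07 - 1.11 = 1.96

1.96 bits


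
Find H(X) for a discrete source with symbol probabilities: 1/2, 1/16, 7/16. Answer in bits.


H = -sum(p_i * log2(p_i)). Terms: -(1/2)*log2(1/2) = 0.500000; -(1/16)*log2(1/16) = 0.250000; -(7/16)*log2(7/16) = 0.521782. H = 0.500000 + 0.250000 + 0.521782 = 1.2718

1.2718 bits


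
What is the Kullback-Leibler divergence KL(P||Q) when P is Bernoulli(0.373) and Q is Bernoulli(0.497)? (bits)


KL = p*log2(p/q) + (1-p)*log2((1-p)/(1-q)) = 0.373*log2(0.373/0.497) + 0.627*log2(0.627/0.503) = 0.0449

0.0449 bits


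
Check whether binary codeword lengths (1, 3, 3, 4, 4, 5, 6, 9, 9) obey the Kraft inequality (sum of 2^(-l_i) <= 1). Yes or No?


Kraft sum = sum(2^(-l_i)) = 0.9258, need <= 1. Result: satisfied (a binary prefix-free code with these lengths exists)

Yes


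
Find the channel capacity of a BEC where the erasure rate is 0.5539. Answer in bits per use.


C = 1 - epsilon = 1 - 0.5539 = 0.4461

0.4461 bits


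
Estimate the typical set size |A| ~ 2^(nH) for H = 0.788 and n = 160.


log2|A_typical| = nH = 160 * 0.788 = 126.08, so |A_typical| ~ 2^126.08 = 8.992e+37

8.992e+37


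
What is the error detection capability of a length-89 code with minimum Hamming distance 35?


Detection capability = d_min - 1 = 35 - 1 = 34

34 errors


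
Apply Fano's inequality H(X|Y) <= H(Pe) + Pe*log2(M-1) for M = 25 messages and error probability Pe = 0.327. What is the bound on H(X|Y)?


H(Pe) = -Pe*log2(Pe) - (1-Pe)*log2(1-Pe) = -0.327*log2(0.327) - 0.673*log2(0.673) = 0.527332 + 0.384499 = 0.9118. Pe*log2(M-1) = 0.327*log2(24) = 1.499283. Bound = H(Pe) + Pe*log2(M-1) = 0.527332 + 0.384499 + 1.499283 = 2.4111

2.4111 bits


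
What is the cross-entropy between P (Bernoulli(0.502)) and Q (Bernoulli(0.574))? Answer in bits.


H(P,Q) = -p*log2(q) - (1-p)*log2(1-q). -0.502*log2(0.574) = 0.402040; -0.498*log2(0.426) = 0.613075. H(P,Q) = 0.402040 + 0.613075 = 1.0151

1.0151 bits


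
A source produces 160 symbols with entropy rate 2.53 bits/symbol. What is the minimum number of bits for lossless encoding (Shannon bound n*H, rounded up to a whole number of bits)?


Minimum bits >= n * H = 160 * 2.53 = 404.8, rounded up to a whole number of bits = 405

405 bits


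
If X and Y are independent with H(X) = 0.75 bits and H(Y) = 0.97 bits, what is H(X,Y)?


For independent variables, H(X,Y) = H(X) + H(Y) = 0.75 + 0.97 = 1.72

1.72 bits


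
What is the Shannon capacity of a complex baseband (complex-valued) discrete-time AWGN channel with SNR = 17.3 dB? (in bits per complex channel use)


SNR_linear = 10^(17.3/10) = 53.7032; C = log2(1 + SNR_linear) = log2(1 + 53.7032) = 5.7736

5.7736 bits/channel use


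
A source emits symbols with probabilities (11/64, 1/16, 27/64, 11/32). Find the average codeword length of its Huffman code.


Huffman construction (repeatedly merge the two least-probable nodes; each merge adds 1 bit to every symbol beneath it): 1/16 + 11/64 = 15/64; 15/64 + 11/32 = 37/64; 27/64 + 37/64 = 1. Resulting codeword lengths (in the order the probabilities were given): (3, 3, 1, 2). L_avg = sum(p_i * l_i) = 11/64*3 + 1/16*3 + 27/64*1 + 11/32*2 = 29/16 = 1.8125

1.8125 bits


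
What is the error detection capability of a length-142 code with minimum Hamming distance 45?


Detection capability = d_min - 1 = 45 - 1 = 44

44 errors


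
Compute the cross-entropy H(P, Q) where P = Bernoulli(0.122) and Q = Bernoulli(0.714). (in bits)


H(P,Q) = -p*log2(q) - (1-p)*log2(1-q). -0.122*log2(0.714) = 0.059292; -0.878*log2(0.286) = 1.585592. H(P,Q) = 0.059292 + 1.585592 = 1.6449

1.6449 bits


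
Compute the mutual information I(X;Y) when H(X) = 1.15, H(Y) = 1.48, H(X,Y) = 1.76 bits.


I(X;Y) = H(X) + H(Y) - H(X,Y) = 1.15 + 1.48 - 1.76 = 0.87

0.87 bits


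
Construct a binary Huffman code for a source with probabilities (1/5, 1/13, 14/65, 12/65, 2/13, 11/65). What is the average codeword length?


Huffman construction (repeatedly merge the two least-probable nodes; each merge adds 1 bit to every symbol beneath it): 1/13 + 2/13 = 3/13; 11/65 + 12/65 = 23/65; 1/5 + 14/65 = 27/65; 3/13 + 23/65 = 38/65; 27/65 + 38/65 = 1. Resulting codeword lengths (in the order the probabilities were given): (2, 3, 2, 3, 3, 3). L_avg = sum(p_i * l_i) = 1/5*2 + 1/13*3 + 14/65*2 + 12/65*3 + 2/13*3 + 11/65*3 = 168/65 = 2.5846

2.5846 bits


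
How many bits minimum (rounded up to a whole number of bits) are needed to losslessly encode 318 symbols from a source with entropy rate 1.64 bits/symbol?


Minimum bits >= n * H = 318 * 1.64 = 521.52, rounded up to a whole number of bits = 522

522 bits


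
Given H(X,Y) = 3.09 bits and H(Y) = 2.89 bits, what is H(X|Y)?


H(X|Y) = H(X,Y) - H(Y) = 3.09 - 2.89 = 0.2

0.2 bits


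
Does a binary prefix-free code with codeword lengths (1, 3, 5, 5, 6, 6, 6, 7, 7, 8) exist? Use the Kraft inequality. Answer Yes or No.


Kraft sum = sum(2^(-l_i)) = 0.7539, need <= 1. Result: satisfied (a binary prefix-free code with these lengths exists)

Yes


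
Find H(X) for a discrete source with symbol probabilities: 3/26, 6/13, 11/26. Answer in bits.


H = -sum(p_i * log2(p_i)). Terms: -(3/26)*log2(3/26) = 0.359478; -(6/13)*log2(6/13) = 0.514836; -(11/26)*log2(11/26) = 0.525042. H = 0.359478 + 0.514836 + 0.525042 = 1.3994

1.3994 bits


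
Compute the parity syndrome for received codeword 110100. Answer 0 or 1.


Syndrome = XOR of all bits = 1 XOR 1 XOR 0 XOR 1 XOR 0 XOR 0 = 1

1


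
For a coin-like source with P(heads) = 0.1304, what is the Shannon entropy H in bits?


H = -p*log2(p) - (1-p)*log2(1-p). -0.1304*log2(0.1304) = 0.383244; -0.8696*log2(0.8696) = 0.175291. H = 0.383244 + 0.175291 = 0.5585

0.5585 bits


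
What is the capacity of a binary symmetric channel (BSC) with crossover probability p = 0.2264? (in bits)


H(p) = -p*log2(p) - (1-p)*log2(1-p) = -0.2264*log2(0.2264) - 0.7736*log2(0.7736) = 0.485187 + 0.286495 = 0.7717. C = 1 - H(p) = 1 - 0.7717 = 0.2283

0.2283 bits


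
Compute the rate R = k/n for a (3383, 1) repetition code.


Rate = k/n = 1/3383

1/3383


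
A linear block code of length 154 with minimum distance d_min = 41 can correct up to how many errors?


Correction capability = floor((d-1)/2) = floor((41-1)/2) = 20

20 errors


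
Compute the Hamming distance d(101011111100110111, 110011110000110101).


Count differing positions: . ^ ^ . . . . . ^ ^ . . . . . . ^ . = 5 differences

5


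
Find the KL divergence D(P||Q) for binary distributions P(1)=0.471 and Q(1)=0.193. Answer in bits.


KL = p*log2(p/q) + (1-p)*log2((1-p)/(1-q)) = 0.471*log2(0.471/0.193) + 0.529*log2(0.529/0.807) = 0.2839

0.2839 bits


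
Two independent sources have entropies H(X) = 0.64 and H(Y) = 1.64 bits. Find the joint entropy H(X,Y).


For independent variables, H(X,Y) = H(X) + H(Y) = 0.64 + 1.64 = 2.28

2.28 bits


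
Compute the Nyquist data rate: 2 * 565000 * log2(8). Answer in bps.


Rate = 2 * B * log2(M) = 2 * 565000 * 3.0 = 3390000.0

3390000.0 bps


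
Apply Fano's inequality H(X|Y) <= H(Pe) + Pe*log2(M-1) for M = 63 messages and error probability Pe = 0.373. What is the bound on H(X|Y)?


H(Pe) = -Pe*log2(Pe) - (1-Pe)*log2(1-Pe) = -0.373*log2(0.373) - 0.627*log2(0.627) = 0.530687 + 0.422261 = 0.9529. Pe*log2(M-1) = 0.373*log2(62) = 2.220915. Bound = H(Pe) + Pe*log2(M-1) = 0.530687 + 0.422261 + 2.220915 = 3.1739

3.1739 bits


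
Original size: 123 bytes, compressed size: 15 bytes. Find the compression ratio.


Ratio = original / compressed = 123 / 15 = 8.2

8.2


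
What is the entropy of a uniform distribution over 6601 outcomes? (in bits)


H = log2(n) = log2(6601) = 12.6885

12.6885 bits


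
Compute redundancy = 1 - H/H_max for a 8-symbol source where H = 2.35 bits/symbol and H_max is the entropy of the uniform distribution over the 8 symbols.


H_max = log2(K) = log2(8) = 3.0 bits/symbol. Redundancy = 1 - H/H_max = 1 - 2.35/3.0 = 1 - 0.7833 = 0.2167

0.2167


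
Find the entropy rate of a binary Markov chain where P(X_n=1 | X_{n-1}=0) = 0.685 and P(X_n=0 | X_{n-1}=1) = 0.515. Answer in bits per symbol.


Stationary distribution: pi_0 = p10/(p01+p10) = 0.4292, pi_1 = 0.5708. Entropy rate H' = pi_0*H(p01) + pi_1*H(p10) = 0.4292*0.8989 + 0.5708*0.9994 = 0.9562

0.9562 bits/symbol


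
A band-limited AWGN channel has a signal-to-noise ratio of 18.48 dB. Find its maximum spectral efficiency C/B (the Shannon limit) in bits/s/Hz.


SNR_linear = 10^(18.48/10) = 70.4693; C/B = log2(1 + SNR_linear) = log2(1 + 70.4693) = 6.1593

6.1593 bits/s/Hz


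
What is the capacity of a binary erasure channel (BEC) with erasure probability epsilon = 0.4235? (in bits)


C = 1 - epsilon = 1 - 0.4235 = 0.5765

0.5765 bits


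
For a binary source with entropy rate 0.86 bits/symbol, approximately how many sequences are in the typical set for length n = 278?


log2|A_typical| = nH = 278 * 0.86 = 239.08, so |A_typical| ~ 2^239.08 = 9.338e+71

9.338e+71


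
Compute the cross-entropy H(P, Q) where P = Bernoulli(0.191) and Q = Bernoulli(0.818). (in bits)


H(P,Q) = -p*log2(q) - (1-p)*log2(1-q). -0.191*log2(0.818) = 0.055357; -0.809*log2(0.182) = 1.988514. H(P,Q) = 0.055357 + 1.988514 = 2.0439

2.0439 bits


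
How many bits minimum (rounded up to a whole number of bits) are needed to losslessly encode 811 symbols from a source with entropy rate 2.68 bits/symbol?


Minimum bits >= n * H = 811 * 2.68 = 2173.48, rounded up to a whole number of bits = 2174

2174 bits


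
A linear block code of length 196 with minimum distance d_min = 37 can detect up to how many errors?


Detection capability = d_min - 1 = 37 - 1 = 36

36 errors


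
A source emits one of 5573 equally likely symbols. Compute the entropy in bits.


H = log2(n) = log2(5573) = 12.4442

12.4442 bits


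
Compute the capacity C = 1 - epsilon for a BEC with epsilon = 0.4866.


C = 1 - epsilon = 1 - 0.4866 = 0.5134

0.5134 bits


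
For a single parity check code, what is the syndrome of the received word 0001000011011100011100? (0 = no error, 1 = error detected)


Syndrome = XOR of all bits = 0 XOR 0 XOR 0 XOR 1 XOR 0 XOR 0 XOR 0 XOR 0 XOR 1 XOR 1 XOR 0 XOR 1 XOR 1 XOR 1 XOR 0 XOR 0 XOR 0 XOR 1 XOR 1 XOR 1 XOR 0 XOR 0 = 1

1


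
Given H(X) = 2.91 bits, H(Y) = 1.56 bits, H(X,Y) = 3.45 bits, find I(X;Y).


I(X;Y) = H(X) + H(Y) - H(X,Y) = 2.91 + 1.56 - 3.45 = 1.02

1.02 bits


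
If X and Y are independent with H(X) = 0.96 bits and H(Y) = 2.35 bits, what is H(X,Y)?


For independent variables, H(X,Y) = H(X) + H(Y) = 0.96 + 2.35 = 3.31

3.31 bits


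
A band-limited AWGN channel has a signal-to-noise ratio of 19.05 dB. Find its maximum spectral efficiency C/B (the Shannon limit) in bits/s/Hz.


SNR_linear = 10^(19.05/10) = 80.3526; C/B = log2(1 + SNR_linear) = log2(1 + 80.3526) = 6.3461

6.3461 bits/s/Hz


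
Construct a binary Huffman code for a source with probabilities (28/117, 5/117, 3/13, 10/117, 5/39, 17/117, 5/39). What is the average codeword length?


Huffman construction (repeatedly merge the two least-probable nodes; each merge adds 1 bit to every symbol beneath it): 5/117 + 10/117 = 5/39; 5/39 + 5/39 = 10/39; 5/39 + 17/117 = 32/117; 3/13 + 28/117 = 55/117; 10/39 + 32/117 = 62/117; 55/117 + 62/117 = 1. Resulting codeword lengths (in the order the probabilities were given): (2, 4, 2, 4, 3, 3, 3). L_avg = sum(p_i * l_i) = 28/117*2 + 5/117*4 + 3/13*2 + 10/117*4 + 5/39*3 + 17/117*3 + 5/39*3 = 311/117 = 2.6581

2.6581 bits


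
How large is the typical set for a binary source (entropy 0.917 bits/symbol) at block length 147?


log2|A_typical| = nH = 147 * 0.917 = 134.799, so |A_typical| ~ 2^134.799 = 3.789e+40

3.789e+40


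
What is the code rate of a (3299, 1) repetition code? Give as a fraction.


Rate = k/n = 1/3299

1/3299


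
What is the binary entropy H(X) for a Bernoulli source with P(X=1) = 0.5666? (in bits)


H = -p*log2(p) - (1-p)*log2(1-p). -0.5666*log2(0.5666) = 0.464384; -0.4334*log2(0.4334) = 0.522780. H = 0.464384 + 0.522780 = 0.9872

0.9872 bits


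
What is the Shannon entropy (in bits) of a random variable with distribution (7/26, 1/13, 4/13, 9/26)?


H = -sum(p_i * log2(p_i)). Terms: -(7/26)*log2(7/26) = 0.509677; -(1/13)*log2(1/13) = 0.284649; -(4/13)*log2(4/13) = 0.523212; -(9/26)*log2(9/26) = 0.529794. H = 0.509677 + 0.284649 + 0.523212 + 0.529794 = 1.8473

1.8473 bits


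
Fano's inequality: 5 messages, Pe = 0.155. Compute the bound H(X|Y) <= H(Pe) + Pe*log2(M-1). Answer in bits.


H(Pe) = -Pe*log2(Pe) - (1-Pe)*log2(1-Pe) = -0.155*log2(0.155) - 0.845*log2(0.845) = 0.416897 + 0.205315 = 0.6222. Pe*log2(M-1) = 0.155*log2(4) = 0.310000. Bound = H(Pe) + Pe*log2(M-1) = 0.416897 + 0.205315 + 0.310000 = 0.9322

0.9322 bits


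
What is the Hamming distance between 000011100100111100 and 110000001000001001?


Count differing positions: ^ ^ . . ^ ^ ^ . ^ ^ . . ^ ^ . ^ . ^ = 11 differences

11


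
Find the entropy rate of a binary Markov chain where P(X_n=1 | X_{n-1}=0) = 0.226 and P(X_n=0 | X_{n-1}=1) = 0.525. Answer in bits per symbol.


Stationary distribution: pi_0 = p10/(p01+p10) = 0.6991, pi_1 = 0.3009. Entropy rate H' = pi_0*H(p01) + pi_1*H(p10) = 0.6991*0.771 + 0.3009*0.9982 = 0.8394

0.8394 bits/symbol


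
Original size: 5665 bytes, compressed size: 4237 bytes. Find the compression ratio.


Ratio = original / compressed = 5665 / 4237 = 1.337

1.337


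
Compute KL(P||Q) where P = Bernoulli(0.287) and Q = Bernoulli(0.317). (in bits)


KL = p*log2(p/q) + (1-p)*log2((1-p)/(1-q)) = 0.287*log2(0.287/0.317) + 0.713*log2(0.713/0.683) = 0.0031

0.0031 bits


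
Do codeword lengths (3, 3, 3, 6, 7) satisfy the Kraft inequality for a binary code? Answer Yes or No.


Kraft sum = sum(2^(-l_i)) = 0.3984, need <= 1. Result: satisfied (a binary prefix-free code with these lengths exists)

Yes


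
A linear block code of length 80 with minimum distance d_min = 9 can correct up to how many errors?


Correction capability = floor((d-1)/2) = floor((9-1)/2) = 4

4 errors


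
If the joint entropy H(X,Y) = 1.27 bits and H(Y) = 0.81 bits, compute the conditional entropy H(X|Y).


H(X|Y) = H(X,Y) - H(Y) = 1.27 - 0.81 = 0.46

0.46 bits


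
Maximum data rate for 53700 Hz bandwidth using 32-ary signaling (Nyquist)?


Rate = 2 * B * log2(M) = 2 * 53700 * 5.0 = 537000.0

537000.0 bps


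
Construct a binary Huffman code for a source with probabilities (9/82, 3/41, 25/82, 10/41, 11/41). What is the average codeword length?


Huffman construction (repeatedly merge the two least-probable nodes; each merge adds 1 bit to every symbol beneath it): 3/41 + 9/82 = 15/82; 15/82 + 10/41 = 35/82; 11/41 + 25/82 = 47/82; 35/82 + 47/82 = 1. Resulting codeword lengths (in the order the probabilities were given): (3, 3, 2, 2, 2). L_avg = sum(p_i * l_i) = 9/82*3 + 3/41*3 + 25/82*2 + 10/41*2 + 11/41*2 = 179/82 = 2.1829

2.1829 bits


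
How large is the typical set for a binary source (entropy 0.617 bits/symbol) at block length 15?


log2|A_typical| = nH = 15 * 0.617 = 9.255, so |A_typical| ~ 2^9.255 = 6.110e+02

6.110e+02


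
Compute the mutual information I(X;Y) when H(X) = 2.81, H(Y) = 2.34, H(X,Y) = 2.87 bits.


I(X;Y) = H(X) + H(Y) - H(X,Y) = 2.81 + 2.34 - 2.87 = 2.28

2.28 bits


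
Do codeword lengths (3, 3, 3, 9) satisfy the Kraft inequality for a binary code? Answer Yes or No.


Kraft sum = sum(2^(-l_i)) = 0.377, need <= 1. Result: satisfied (a binary prefix-free code with these lengths exists)

Yes


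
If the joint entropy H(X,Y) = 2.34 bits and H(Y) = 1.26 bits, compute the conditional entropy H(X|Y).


H(X|Y) = H(X,Y) - H(Y) = 2.34 - 1.26 = 1.08

1.08 bits


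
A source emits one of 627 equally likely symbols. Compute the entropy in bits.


H = log2(n) = log2(627) = 9.2923

9.2923 bits


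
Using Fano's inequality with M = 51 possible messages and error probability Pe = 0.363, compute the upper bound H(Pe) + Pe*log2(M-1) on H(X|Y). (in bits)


H(Pe) = -Pe*log2(Pe) - (1-Pe)*log2(1-Pe) = -0.363*log2(0.363) - 0.637*log2(0.637) = 0.530691 + 0.414454 = 0.9451. Pe*log2(M-1) = 0.363*log2(50) = 2.048720. Bound = H(Pe) + Pe*log2(M-1) = 0.530691 + 0.414454 + 2.048720 = 2.9939

2.9939 bits


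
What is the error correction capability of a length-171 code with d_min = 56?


Correction capability = floor((d-1)/2) = floor((56-1)/2) = 27

27 errors


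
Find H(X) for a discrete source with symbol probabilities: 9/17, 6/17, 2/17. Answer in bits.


H = -sum(p_i * log2(p_i)). Terms: -(9/17)*log2(9/17) = 0.485755; -(6/17)*log2(6/17) = 0.530294; -(2/17)*log2(2/17) = 0.363231. H = 0.485755 + 0.530294 + 0.363231 = 1.3793

1.3793 bits


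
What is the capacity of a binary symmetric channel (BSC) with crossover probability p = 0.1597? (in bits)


H(p) = -p*log2(p) - (1-p)*log2(1-p) = -0.1597*log2(0.1597) - 0.8403*log2(0.8403) = 0.422656 + 0.210935 = 0.6336. C = 1 - H(p) = 1 - 0.6336 = 0.3664

0.3664 bits


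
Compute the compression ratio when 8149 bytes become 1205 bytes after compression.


Ratio = original / compressed = 8149 / 1205 = 6.7627

6.7627


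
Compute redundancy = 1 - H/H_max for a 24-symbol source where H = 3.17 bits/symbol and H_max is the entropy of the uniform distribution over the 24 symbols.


H_max = log2(K) = log2(24) = 4.585 bits/symbol. Redundancy = 1 - H/H_max = 1 - 3.17/4.585 = 1 - 0.6914 = 0.3086

0.3086


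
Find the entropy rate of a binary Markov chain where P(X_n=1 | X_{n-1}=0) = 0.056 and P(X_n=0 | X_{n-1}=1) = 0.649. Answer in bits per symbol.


Stationary distribution: pi_0 = p10/(p01+p10) = 0.9206, pi_1 = 0.0794. Entropy rate H' = pi_0*H(p01) + pi_1*H(p10) = 0.9206*0.3114 + 0.0794*0.935 = 0.3609

0.3609 bits/symbol


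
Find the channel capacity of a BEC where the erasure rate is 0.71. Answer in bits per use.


C = 1 - epsilon = 1 - 0.71 = 0.29

0.29 bits


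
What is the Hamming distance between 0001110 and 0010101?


Count differing positions: . . ^ ^ . ^ ^ = 4 differences

4


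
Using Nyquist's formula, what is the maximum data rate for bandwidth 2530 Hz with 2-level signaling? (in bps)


Rate = 2 * B * log2(M) = 2 * 2530 * 1.0 = 5060.0

5060.0 bps


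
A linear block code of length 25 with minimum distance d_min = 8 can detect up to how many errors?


Detection capability = d_min - 1 = 8 - 1 = 7

7 errors


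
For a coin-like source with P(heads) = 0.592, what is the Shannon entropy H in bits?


H = -p*log2(p) - (1-p)*log2(1-p). -0.592*log2(0.592) = 0.447748; -0.408*log2(0.408) = 0.527690. H = 0.447748 + 0.527690 = 0.9754

0.9754 bits


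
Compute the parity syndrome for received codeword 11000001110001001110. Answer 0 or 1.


Syndrome = XOR of all bits = 1 XOR 1 XOR 0 XOR 0 XOR 0 XOR 0 XOR 0 XOR 1 XOR 1 XOR 1 XOR 0 XOR 0 XOR 0 XOR 1 XOR 0 XOR 0 XOR 1 XOR 1 XOR 1 XOR 0 = 1

1


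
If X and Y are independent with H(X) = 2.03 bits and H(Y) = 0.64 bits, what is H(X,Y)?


For independent variables, H(X,Y) = H(X) + H(Y) = 2.03 + 0.64 = 2.67

2.67 bits


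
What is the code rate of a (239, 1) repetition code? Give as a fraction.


Rate = k/n = 1/239

1/239


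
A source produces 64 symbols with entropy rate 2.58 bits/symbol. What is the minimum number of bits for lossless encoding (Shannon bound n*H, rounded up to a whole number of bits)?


Minimum bits >= n * H = 64 * 2.58 = 165.12, rounded up to a whole number of bits = 166

166 bits


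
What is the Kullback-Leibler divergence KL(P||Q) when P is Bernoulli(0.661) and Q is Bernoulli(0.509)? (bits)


KL = p*log2(p/q) + (1-p)*log2((1-p)/(1-q)) = 0.661*log2(0.661/0.509) + 0.339*log2(0.339/0.491) = 0.068

0.068 bits


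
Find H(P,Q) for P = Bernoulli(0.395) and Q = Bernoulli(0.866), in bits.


H(P,Q) = -p*log2(q) - (1-p)*log2(1-q). -0.395*log2(0.866) = 0.081987; -0.605*log2(0.134) = 1.754316. H(P,Q) = 0.081987 + 1.754316 = 1.8363

1.8363 bits


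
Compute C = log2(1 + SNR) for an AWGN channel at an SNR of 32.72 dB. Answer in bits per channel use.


SNR_linear = 10^(32.72/10) = 1870.6821; C = log2(1 + SNR_linear) = log2(1 + 1870.6821) = 10.8701

10.8701 bits/channel use


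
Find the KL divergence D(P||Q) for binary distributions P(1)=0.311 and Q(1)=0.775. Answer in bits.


KL = p*log2(p/q) + (1-p)*log2((1-p)/(1-q)) = 0.311*log2(0.311/0.775) + 0.689*log2(0.689/0.225) = 0.7028

0.7028 bits


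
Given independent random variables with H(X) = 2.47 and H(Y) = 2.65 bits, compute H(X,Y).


For independent variables, H(X,Y) = H(X) + H(Y) = 2.47 + 2.65 = 5.12

5.12 bits


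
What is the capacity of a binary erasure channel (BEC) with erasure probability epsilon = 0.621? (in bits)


C = 1 - epsilon = 1 - 0.621 = 0.379

0.379 bits


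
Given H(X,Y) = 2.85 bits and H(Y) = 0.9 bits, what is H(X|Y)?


H(X|Y) = H(X,Y) - H(Y) = 2.85 - 0.9 = 1.95

1.95 bits


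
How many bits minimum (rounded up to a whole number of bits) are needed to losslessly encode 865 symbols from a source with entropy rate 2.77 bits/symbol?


Minimum bits >= n * H = 865 * 2.77 = 2396.05, rounded up to a whole number of bits = 2397

2397 bits


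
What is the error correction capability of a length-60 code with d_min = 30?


Correction capability = floor((d-1)/2) = floor((30-1)/2) = 14

14 errors


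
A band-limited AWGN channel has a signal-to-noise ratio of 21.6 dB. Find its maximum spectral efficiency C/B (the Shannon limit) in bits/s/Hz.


SNR_linear = 10^(21.6/10) = 144.544; C/B = log2(1 + SNR_linear) = log2(1 + 144.544) = 7.1853

7.1853 bits/s/Hz


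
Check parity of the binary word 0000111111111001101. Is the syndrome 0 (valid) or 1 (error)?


Syndrome = XOR of all bits = 0 XOR 0 XOR 0 XOR 0 XOR 1 XOR 1 XOR 1 XOR 1 XOR 1 XOR 1 XOR 1 XOR 1 XOR 1 XOR 0 XOR 0 XOR 1 XOR 1 XOR 0 XOR 1 = 0

0


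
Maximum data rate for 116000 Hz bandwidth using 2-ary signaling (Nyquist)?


Rate = 2 * B * log2(M) = 2 * 116000 * 1.0 = 232000.0

232000.0 bps


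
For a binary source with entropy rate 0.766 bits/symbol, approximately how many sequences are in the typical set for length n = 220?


log2|A_typical| = nH = 220 * 0.766 = 168.52, so |A_typical| ~ 2^168.52 = 5.365e+50

5.365e+50


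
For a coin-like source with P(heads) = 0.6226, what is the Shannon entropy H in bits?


H = -p*log2(p) - (1-p)*log2(1-p). -0.6226*log2(0.6226) = 0.425623; -0.3774*log2(0.3774) = 0.530562. H = 0.425623 + 0.530562 = 0.9562

0.9562 bits


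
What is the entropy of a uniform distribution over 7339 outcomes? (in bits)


H = log2(n) = log2(7339) = 12.8414

12.8414 bits


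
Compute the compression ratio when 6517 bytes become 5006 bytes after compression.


Ratio = original / compressed = 6517 / 5006 = 1.3018

1.3018


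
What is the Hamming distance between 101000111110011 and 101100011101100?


Count differing positions: . . . ^ . . ^ . . . ^ ^ ^ ^ ^ = 7 differences

7


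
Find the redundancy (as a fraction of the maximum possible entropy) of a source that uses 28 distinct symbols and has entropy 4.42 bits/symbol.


H_max = log2(K) = log2(28) = 4.8074 bits/symbol. Redundancy = 1 - H/H_max = 1 - 4.42/4.8074 = 1 - 0.9194 = 0.0806

0.0806


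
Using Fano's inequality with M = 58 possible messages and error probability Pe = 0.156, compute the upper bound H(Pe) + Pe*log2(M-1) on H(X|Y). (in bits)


H(Pe) = -Pe*log2(Pe) - (1-Pe)*log2(1-Pe) = -0.156*log2(0.156) - 0.844*log2(0.844) = 0.418140 + 0.206514 = 0.6247. Pe*log2(M-1) = 0.156*log2(57) = 0.909931. Bound = H(Pe) + Pe*log2(M-1) = 0.418140 + 0.206514 + 0.909931 = 1.5346

1.5346 bits


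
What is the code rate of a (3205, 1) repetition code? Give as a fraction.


Rate = k/n = 1/3205

1/3205


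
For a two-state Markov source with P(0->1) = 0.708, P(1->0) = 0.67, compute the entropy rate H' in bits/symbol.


Stationary distribution: pi_0 = p10/(p01+p10) = 0.4862, pi_1 = 0.5138. Entropy rate H' = pi_0*H(p01) + pi_1*H(p10) = 0.4862*0.8713 + 0.5138*0.9149 = 0.8937

0.8937 bits/symbol


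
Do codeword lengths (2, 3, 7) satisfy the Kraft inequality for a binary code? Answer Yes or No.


Kraft sum = sum(2^(-l_i)) = 0.3828, need <= 1. Result: satisfied (a binary prefix-free code with these lengths exists)

Yes


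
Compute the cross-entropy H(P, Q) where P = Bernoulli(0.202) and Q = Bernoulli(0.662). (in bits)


H(P,Q) = -p*log2(q) - (1-p)*log2(1-q). -0.202*log2(0.662) = 0.120210; -0.798*log2(0.338) = 1.248794. H(P,Q) = 0.120210 + 1.248794 = 1.369

1.369 bits


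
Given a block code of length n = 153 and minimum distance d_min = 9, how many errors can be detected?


Detection capability = d_min - 1 = 9 - 1 = 8

8 errors


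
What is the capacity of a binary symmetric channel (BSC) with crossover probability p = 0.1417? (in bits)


H(p) = -p*log2(p) - (1-p)*log2(1-p) = -0.1417*log2(0.1417) - 0.8583*log2(0.8583) = 0.399465 + 0.189209 = 0.5887. C = 1 - H(p) = 1 - 0.5887 = 0.4113

0.4113 bits


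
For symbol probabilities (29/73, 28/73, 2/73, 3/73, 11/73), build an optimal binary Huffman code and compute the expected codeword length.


Huffman construction (repeatedly merge the two least-probable nodes; each merge adds 1 bit to every symbol beneath it): 2/73 + 3/73 = 5/73; 5/73 + 11/73 = 16/73; 16/73 + 28/73 = 44/73; 29/73 + 44/73 = 1. Resulting codeword lengths (in the order the probabilities were given): (1, 2, 4, 4, 3). L_avg = sum(p_i * l_i) = 29/73*1 + 28/73*2 + 2/73*4 + 3/73*4 + 11/73*3 = 138/73 = 1.8904

1.8904 bits


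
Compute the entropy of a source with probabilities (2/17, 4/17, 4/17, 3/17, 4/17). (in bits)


H = -sum(p_i * log2(p_i)). Terms: -(2/17)*log2(2/17) = 0.363231; -(4/17)*log2(4/17) = 0.491168; -(4/17)*log2(4/17) = 0.491168; -(3/17)*log2(3/17) = 0.441618; -(4/17)*log2(4/17) = 0.491168. H = 0.363231 + 0.491168 + 0.491168 + 0.441618 + 0.491168 = 2.2784

2.2784 bits


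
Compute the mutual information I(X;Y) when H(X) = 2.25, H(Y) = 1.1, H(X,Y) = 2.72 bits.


I(X;Y) = H(X) + H(Y) - H(X,Y) = 2.25 + 1.1 - 2.72 = 0.63

0.63 bits


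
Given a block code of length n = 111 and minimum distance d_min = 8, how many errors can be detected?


Detection capability = d_min - 1 = 8 - 1 = 7

7 errors


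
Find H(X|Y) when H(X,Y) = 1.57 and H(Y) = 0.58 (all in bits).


H(X|Y) = H(X,Y) - H(Y) = 1.57 - 0.58 = 0.99

0.99 bits


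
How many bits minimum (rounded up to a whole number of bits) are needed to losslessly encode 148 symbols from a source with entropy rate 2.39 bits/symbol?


Minimum bits >= n * H = 148 * 2.39 = 353.72, rounded up to a whole number of bits = 354

354 bits


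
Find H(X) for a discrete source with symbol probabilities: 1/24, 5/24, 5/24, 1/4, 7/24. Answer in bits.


H = -sum(p_i * log2(p_i)). Terms: -(1/24)*log2(1/24) = 0.191040; -(5/24)*log2(5/24) = 0.471466; -(5/24)*log2(5/24) = 0.471466; -(1/4)*log2(1/4) = 0.500000; -(7/24)*log2(7/24) = 0.518469. H = 0.191040 + 0.471466 + 0.471466 + 0.500000 + 0.518469 = 2.1524

2.1524 bits


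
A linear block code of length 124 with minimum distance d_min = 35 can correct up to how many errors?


Correction capability = floor((d-1)/2) = floor((35-1)/2) = 17

17 errors


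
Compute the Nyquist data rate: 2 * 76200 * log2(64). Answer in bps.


Rate = 2 * B * log2(M) = 2 * 76200 * 6.0 = 914400.0

914400.0 bps


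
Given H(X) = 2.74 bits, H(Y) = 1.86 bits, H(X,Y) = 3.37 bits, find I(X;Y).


I(X;Y) = H(X) + H(Y) - H(X,Y) = 2.74 + 1.86 - 3.37 = 1.23

1.23 bits


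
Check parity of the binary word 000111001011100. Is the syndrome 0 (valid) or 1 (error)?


Syndrome = XOR of all bits = 0 XOR 0 XOR 0 XOR 1 XOR 1 XOR 1 XOR 0 XOR 0 XOR 1 XOR 0 XOR 1 XOR 1 XOR 1 XOR 0 XOR 0 = 1

1


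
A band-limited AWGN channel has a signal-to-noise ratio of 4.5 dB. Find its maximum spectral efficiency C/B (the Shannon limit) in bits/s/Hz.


SNR_linear = 10^(4.5/10) = 2.8184; C/B = log2(1 + SNR_linear) = log2(1 + 2.8184) = 1.933

1.933 bits/s/Hz


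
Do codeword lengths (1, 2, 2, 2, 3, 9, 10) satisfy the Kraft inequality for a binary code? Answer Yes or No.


Kraft sum = sum(2^(-l_i)) = 1.3779, need <= 1. Result: violated (a binary prefix-free code with these lengths cannot exist)

No


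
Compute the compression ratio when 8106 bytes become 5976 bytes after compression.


Ratio = original / compressed = 8106 / 5976 = 1.3564

1.3564


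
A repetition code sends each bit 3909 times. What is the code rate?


Rate = k/n = 1/3909

1/3909


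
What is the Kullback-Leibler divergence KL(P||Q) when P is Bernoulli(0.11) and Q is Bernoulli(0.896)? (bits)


KL = p*log2(p/q) + (1-p)*log2((1-p)/(1-q)) = 0.11*log2(0.11/0.896) + 0.89*log2(0.89/0.104) = 2.4237

2.4237 bits


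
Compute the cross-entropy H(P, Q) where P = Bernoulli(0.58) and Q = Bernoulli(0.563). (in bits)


H(P,Q) = -p*log2(q) - (1-p)*log2(1-q). -0.58*log2(0.563) = 0.480700; -0.42*log2(0.437) = 0.501604. H(P,Q) = 0.480700 + 0.501604 = 0.9823

0.9823 bits


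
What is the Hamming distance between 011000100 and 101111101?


Count differing positions: ^ ^ . ^ ^ ^ . . ^ = 6 differences

6


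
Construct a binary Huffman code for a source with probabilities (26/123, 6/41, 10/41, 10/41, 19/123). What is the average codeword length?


Huffman construction (repeatedly merge the two least-probable nodes; each merge adds 1 bit to every symbol beneath it): 6/41 + 19/123 = 37/123; 26/123 + 10/41 = 56/123; 10/41 + 37/123 = 67/123; 56/123 + 67/123 = 1. Resulting codeword lengths (in the order the probabilities were given): (2, 3, 2, 2, 3). L_avg = sum(p_i * l_i) = 26/123*2 + 6/41*3 + 10/41*2 + 10/41*2 + 19/123*3 = 283/123 = 2.3008

2.3008 bits


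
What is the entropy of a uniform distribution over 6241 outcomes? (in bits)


H = log2(n) = log2(6241) = 12.6076

12.6076 bits


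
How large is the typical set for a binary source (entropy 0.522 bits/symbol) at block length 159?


log2|A_typical| = nH = 159 * 0.522 = 82.998, so |A_typical| ~ 2^82.998 = 9.658e+24

9.658e+24


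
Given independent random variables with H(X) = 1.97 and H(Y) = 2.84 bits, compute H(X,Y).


For independent variables, H(X,Y) = H(X) + H(Y) = 1.97 + 2.84 = 4.81

4.81 bits


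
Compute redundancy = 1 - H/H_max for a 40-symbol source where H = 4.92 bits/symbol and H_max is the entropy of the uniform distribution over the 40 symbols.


H_max = log2(K) = log2(40) = 5.3219 bits/symbol. Redundancy = 1 - H/H_max = 1 - 4.92/5.3219 = 1 - 0.9245 = 0.0755

0.0755


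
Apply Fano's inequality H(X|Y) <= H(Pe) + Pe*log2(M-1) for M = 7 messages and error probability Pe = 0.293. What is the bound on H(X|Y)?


H(Pe) = -Pe*log2(Pe) - (1-Pe)*log2(1-Pe) = -0.293*log2(0.293) - 0.707*log2(0.707) = 0.518911 + 0.353654 = 0.8726. Pe*log2(M-1) = 0.293*log2(6) = 0.757394. Bound = H(Pe) + Pe*log2(M-1) = 0.518911 + 0.353654 + 0.757394 = 1.63

1.63 bits
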